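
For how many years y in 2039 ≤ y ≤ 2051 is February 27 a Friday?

Day of week of February 27 in each year:
2039: Sun, 2040: Mon, 2041: Wed, 2042: Thu, 2043: Fri ✓, 2044: Sat, 2045: Mon, 2046: Tue, 2047: Wed, 2048: Thu, 2049: Sat, 2050: Sun, 2051: Mon
Fridays: 2043.

1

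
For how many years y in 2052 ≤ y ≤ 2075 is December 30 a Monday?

4

Day of week of December 30 in each year:
2052: Mon ✓, 2053: Tue, 2054: Wed, 2055: Thu, 2056: Sat, 2057: Sun, 2058: Mon ✓, 2059: Tue, 2060: Thu, 2061: Fri, 2062: Sat, 2063: Sun, 2064: Tue, 2065: Wed, 2066: Thu, 2067: Fri, 2068: Sun, 2069: Mon ✓, 2070: Tue, 2071: Wed, 2072: Fri, 2073: Sat, 2074: Sun, 2075: Mon ✓
Mondays: 2052, 2058, 2069, 2075.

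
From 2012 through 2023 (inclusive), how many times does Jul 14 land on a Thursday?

2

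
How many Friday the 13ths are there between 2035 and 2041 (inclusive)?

Friday-the-13ths by year:
2035: Apr, Jul
2036: Jun
2037: Feb, Mar, Nov
2038: Aug
2039: May
2040: Jan, Apr, Jul
2041: Sep, Dec

13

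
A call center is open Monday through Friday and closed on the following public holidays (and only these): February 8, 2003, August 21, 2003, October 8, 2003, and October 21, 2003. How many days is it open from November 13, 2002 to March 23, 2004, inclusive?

352 business days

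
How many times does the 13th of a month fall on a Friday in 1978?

The 13th falls on a Friday when the month's 13th has weekday Fri.
Jan 13 is Fri ✓; Feb 13 is Mon; Mar 13 is Mon; Apr 13 is Thu; May 13 is Sat; Jun 13 is Tue; Jul 13 is Thu; Aug 13 is Sun; Sep 13 is Wed; Oct 13 is Fri ✓; Nov 13 is Mon; Dec 13 is Wed.
Friday the 13ths: Jan, Oct.

2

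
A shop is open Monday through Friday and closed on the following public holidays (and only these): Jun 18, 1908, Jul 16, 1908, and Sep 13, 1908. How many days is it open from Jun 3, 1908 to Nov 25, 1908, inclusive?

Jun 3, 1908 is a Wednesday.
That's 176 days from start to end, counting both.
176 = 7 × 25 + 1, so there are 25 full weeks plus 1 extra day.
Each full week contributes 5 weekdays (Mon–Fri): 25 × 5 = 125.
The 1 extra day is Wednesday — 1 of them qualifies.
Total: 125 + 1 = 126.
Holidays: Jun 18, 1908 (Thu); Jul 16, 1908 (Thu); Sep 13, 1908 (Sun).
2 of the 3 holidays fall on weekdays; the rest are weekends and were already excluded.
Business days: 126 − 2 = 124.

124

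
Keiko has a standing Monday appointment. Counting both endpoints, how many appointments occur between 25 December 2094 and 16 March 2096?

25 December 2094 is a Saturday.
The range spans 448 days (inclusive of both endpoints).
448 = 7 × 64, so the span is exactly 64 full weeks.
Each full week contributes one Monday: 64 so far.

64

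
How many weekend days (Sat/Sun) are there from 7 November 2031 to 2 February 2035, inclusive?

338

7 November 2031 is a Friday.
From 7 November 2031 to 2 February 2035 is 1184 days inclusive.
1184 = 7 × 169 + 1, so there are 169 full weeks plus 1 extra day.
Each full week contributes 2 weekend days (Sat, Sun): 169 × 2 = 338.
The 1 extra day is Fri — none qualify.
Total: 338 + 0 = 338.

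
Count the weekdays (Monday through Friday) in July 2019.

July 1, 2019 is a Monday.
From July 1, 2019 to July 31, 2019 is 31 days inclusive.
31 = 7 × 4 + 3, so there are 4 full weeks plus 3 extra days.
Each full week contributes 5 weekdays (Mon–Fri): 4 × 5 = 20.
The 3 extra days are Mon, Tue, Wed — 3 of them qualify.
Total: 20 + 3 = 23.

23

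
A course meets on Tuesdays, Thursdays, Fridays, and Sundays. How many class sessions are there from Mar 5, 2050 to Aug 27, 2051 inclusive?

309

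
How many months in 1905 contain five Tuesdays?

A month has five Tuesdays exactly when Tuesday falls within its first (length − 28) days.
Jan: 31 days, starts Sun → 5 of Sun, Mon, Tue ✓
Feb: 28 days, starts Wed → 5 of (none)
Mar: 31 days, starts Wed → 5 of Wed, Thu, Fri
Apr: 30 days, starts Sat → 5 of Sat, Sun
May: 31 days, starts Mon → 5 of Mon, Tue, Wed ✓
Jun: 30 days, starts Thu → 5 of Thu, Fri
Jul: 31 days, starts Sat → 5 of Sat, Sun, Mon
Aug: 31 days, starts Tue → 5 of Tue, Wed, Thu ✓
Sep: 30 days, starts Fri → 5 of Fri, Sat
Oct: 31 days, starts Sun → 5 of Sun, Mon, Tue ✓
Nov: 30 days, starts Wed → 5 of Wed, Thu
Dec: 31 days, starts Fri → 5 of Fri, Sat, Sun
Months with five Tuesdays: Jan, May, Aug, Oct.

4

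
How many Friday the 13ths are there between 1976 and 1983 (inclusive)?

Friday-the-13ths by year:
1976: Feb, Aug
1977: May
1978: Jan, Oct
1979: Apr, Jul
1980: Jun
1981: Feb, Mar, Nov
1982: Aug
1983: May

13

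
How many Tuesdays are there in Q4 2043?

13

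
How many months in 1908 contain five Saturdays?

4

A month has five Saturdays exactly when Saturday falls within its first (length − 28) days.
Jan: 31 days, starts Wed → 5 of Wed, Thu, Fri
Feb: 29 days, starts Sat → 5 of Sat ✓
Mar: 31 days, starts Sun → 5 of Sun, Mon, Tue
Apr: 30 days, starts Wed → 5 of Wed, Thu
May: 31 days, starts Fri → 5 of Fri, Sat, Sun ✓
Jun: 30 days, starts Mon → 5 of Mon, Tue
Jul: 31 days, starts Wed → 5 of Wed, Thu, Fri
Aug: 31 days, starts Sat → 5 of Sat, Sun, Mon ✓
Sep: 30 days, starts Tue → 5 of Tue, Wed
Oct: 31 days, starts Thu → 5 of Thu, Fri, Sat ✓
Nov: 30 days, starts Sun → 5 of Sun, Mon
Dec: 31 days, starts Tue → 5 of Tue, Wed, Thu
Months with five Saturdays: Feb, May, Aug, Oct.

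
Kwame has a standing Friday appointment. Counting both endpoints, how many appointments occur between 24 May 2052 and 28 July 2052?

10 Fridays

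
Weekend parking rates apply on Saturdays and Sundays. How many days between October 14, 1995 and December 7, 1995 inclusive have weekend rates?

October 14, 1995 is a Saturday.
That's 55 days from start to end, counting both.
55 = 7 × 7 + 6, so there are 7 full weeks plus 6 extra days.
Each full week contributes 2 weekend days (Sat, Sun): 7 × 2 = 14.
The 6 extra days are Saturday, Sunday, Monday, Tuesday, Wednesday, Thursday — 2 of them qualify.
Total: 14 + 2 = 16.

16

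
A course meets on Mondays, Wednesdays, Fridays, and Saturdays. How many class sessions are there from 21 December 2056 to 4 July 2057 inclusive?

21 December 2056 is a Thursday.
The range spans 196 days (inclusive of both endpoints).
196 = 7 × 28, so the span is exactly 28 full weeks.
Each full week contributes 4 days from the set (Mon, Wed, Fri, Sat): 28 × 4 = 112.

112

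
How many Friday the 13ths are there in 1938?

1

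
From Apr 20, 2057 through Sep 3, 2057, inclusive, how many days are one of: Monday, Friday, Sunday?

Apr 20, 2057 is a Friday.
That's 137 days from start to end, counting both.
137 = 7 × 19 + 4, so there are 19 full weeks plus 4 extra days.
Each full week contributes 3 days from the set (Mon, Fri, Sun): 19 × 3 = 57.
The 4 extra days are Friday, Saturday, Sunday, Monday — 3 of them qualify.
Total: 57 + 3 = 60.

60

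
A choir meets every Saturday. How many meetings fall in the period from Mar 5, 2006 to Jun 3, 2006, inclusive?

Mar 5, 2006 is a Sunday.
That's 91 days from start to end, counting both.
91 = 7 × 13, so the span is exactly 13 full weeks.
Each full week contributes one Saturday: 13 so far.
Total: 13.

13 Saturdays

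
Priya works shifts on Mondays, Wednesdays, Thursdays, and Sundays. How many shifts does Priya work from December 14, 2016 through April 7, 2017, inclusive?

66

December 14, 2016 is a Wednesday.
The range spans 115 days (inclusive of both endpoints).
115 = 7 × 16 + 3, so there are 16 full weeks plus 3 extra days.
Each full week contributes 4 days from the set (Mon, Wed, Thu, Sun): 16 × 4 = 64.
The 3 extra days are Wed, Thu, Fri — 2 of them qualify.
Total: 64 + 2 = 66.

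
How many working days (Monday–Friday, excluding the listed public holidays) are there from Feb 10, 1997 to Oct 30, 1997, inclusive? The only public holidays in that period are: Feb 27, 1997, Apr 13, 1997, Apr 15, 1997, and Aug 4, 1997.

186 working days

Feb 10, 1997 is a Monday.
The range spans 263 days (inclusive of both endpoints).
263 = 7 × 37 + 4, so there are 37 full weeks plus 4 extra days.
Each full week contributes 5 weekdays (Mon–Fri): 37 × 5 = 185.
The 4 extra days are Monday, Tuesday, Wednesday, Thursday — 4 of them qualify.
Total: 185 + 4 = 189.
Holidays: Feb 27, 1997 (Thu); Apr 13, 1997 (Sun); Apr 15, 1997 (Tue); Aug 4, 1997 (Mon).
3 of the 4 holidays fall on weekdays; the rest are weekends and were already excluded.
Business days: 189 − 3 = 186.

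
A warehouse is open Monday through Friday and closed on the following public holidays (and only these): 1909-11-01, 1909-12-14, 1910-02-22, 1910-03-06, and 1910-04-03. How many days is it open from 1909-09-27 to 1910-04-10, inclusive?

137 working days

1909-09-27 is a Monday.
That's 196 days from start to end, counting both.
196 = 7 × 28, so the span is exactly 28 full weeks.
Each full week contributes 5 weekdays (Mon–Fri): 28 × 5 = 140.
Holidays: 1909-11-01 (Mon); 1909-12-14 (Tue); 1910-02-22 (Tue); 1910-03-06 (Sun); 1910-04-03 (Sun).
3 of the 5 holidays fall on weekdays; the rest are weekends and were already excluded.
Business days: 140 − 3 = 137.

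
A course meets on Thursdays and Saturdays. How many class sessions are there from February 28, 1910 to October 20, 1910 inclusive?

67

February 28, 1910 is a Monday.
The range spans 235 days (inclusive of both endpoints).
235 = 7 × 33 + 4, so there are 33 full weeks plus 4 extra days.
Each full week contributes 2 days from the set (Thu, Sat): 33 × 2 = 66.
The 4 extra days are Monday, Tuesday, Wednesday, Thursday — 1 of them qualifies.
Total: 66 + 1 = 67.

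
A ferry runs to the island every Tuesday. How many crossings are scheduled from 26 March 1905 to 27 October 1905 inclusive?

31 Tuesdays

26 March 1905 is a Sunday.
The range spans 216 days (inclusive of both endpoints).
216 = 7 × 30 + 6, so there are 30 full weeks plus 6 extra days.
Each full week contributes one Tuesday: 30 so far.
The 6 extra days are Sunday, Monday, Tuesday, Wednesday, Thursday, Friday — 1 of them qualifies.
Total: 30 + 1 = 31.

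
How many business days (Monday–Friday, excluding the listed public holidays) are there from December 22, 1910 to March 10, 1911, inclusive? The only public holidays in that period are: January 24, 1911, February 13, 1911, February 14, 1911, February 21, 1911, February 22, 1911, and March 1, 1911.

December 22, 1910 is a Thursday.
That's 79 days from start to end, counting both.
79 = 7 × 11 + 2, so there are 11 full weeks plus 2 extra days.
Each full week contributes 5 weekdays (Mon–Fri): 11 × 5 = 55.
The 2 extra days are Thu, Fri — 2 of them qualify.
Total: 55 + 2 = 57.
Holidays: January 24, 1911 (Tue); February 13, 1911 (Mon); February 14, 1911 (Tue); February 21, 1911 (Tue); February 22, 1911 (Wed); March 1, 1911 (Wed).
All 6 holidays fall on weekdays, so subtract 6.
Business days: 57 − 6 = 51.

51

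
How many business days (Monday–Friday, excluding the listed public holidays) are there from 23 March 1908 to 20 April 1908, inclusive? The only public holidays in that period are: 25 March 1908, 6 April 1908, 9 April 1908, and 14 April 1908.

23 March 1908 is a Monday.
The range spans 29 days (inclusive of both endpoints).
29 = 7 × 4 + 1, so there are 4 full weeks plus 1 extra day.
Each full week contributes 5 weekdays (Mon–Fri): 4 × 5 = 20.
The 1 extra day is Mon — 1 of them qualifies.
Total: 20 + 1 = 21.
Holidays: 25 March 1908 (Wed); 6 April 1908 (Mon); 9 April 1908 (Thu); 14 April 1908 (Tue).
All 4 holidays fall on weekdays, so subtract 4.
Business days: 21 − 4 = 17.

17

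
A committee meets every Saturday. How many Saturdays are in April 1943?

4

April 1, 1943 is a Thursday.
That's 30 days from start to end, counting both.
30 = 7 × 4 + 2, so there are 4 full weeks plus 2 extra days.
Each full week contributes one Saturday: 4 so far.
The 2 extra days are Thursday, Friday — none qualify.
Total: 4 + 0 = 4.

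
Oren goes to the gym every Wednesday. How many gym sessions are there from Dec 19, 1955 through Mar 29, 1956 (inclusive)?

15 Wednesdays

Dec 19, 1955 is a Monday.
The range spans 102 days (inclusive of both endpoints).
102 = 7 × 14 + 4, so there are 14 full weeks plus 4 extra days.
Each full week contributes one Wednesday: 14 so far.
The 4 extra days are Mon, Tue, Wed, Thu — 1 of them qualifies.
Total: 14 + 1 = 15.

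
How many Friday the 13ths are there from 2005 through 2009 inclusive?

9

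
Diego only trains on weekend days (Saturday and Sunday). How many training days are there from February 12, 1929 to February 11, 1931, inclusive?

208

February 12, 1929 is a Tuesday.
The range spans 730 days (inclusive of both endpoints).
730 = 7 × 104 + 2, so there are 104 full weeks plus 2 extra days.
Each full week contributes 2 weekend days (Sat, Sun): 104 × 2 = 208.
The 2 extra days are Tue, Wed — none qualify.
Total: 208 + 0 = 208.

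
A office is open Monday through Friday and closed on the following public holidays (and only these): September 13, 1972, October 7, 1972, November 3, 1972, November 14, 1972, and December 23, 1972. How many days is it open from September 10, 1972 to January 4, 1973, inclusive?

81 working days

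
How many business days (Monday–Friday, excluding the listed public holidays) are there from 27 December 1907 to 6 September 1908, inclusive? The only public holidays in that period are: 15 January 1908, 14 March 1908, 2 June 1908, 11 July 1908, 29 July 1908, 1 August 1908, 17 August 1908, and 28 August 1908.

176

27 December 1907 is a Friday.
From 27 December 1907 to 6 September 1908 is 255 days inclusive.
255 = 7 × 36 + 3, so there are 36 full weeks plus 3 extra days.
Each full week contributes 5 weekdays (Mon–Fri): 36 × 5 = 180.
The 3 extra days are Friday, Saturday, Sunday — 1 of them qualifies.
Total: 180 + 1 = 181.
Holidays: 15 January 1908 (Wed); 14 March 1908 (Sat); 2 June 1908 (Tue); 11 July 1908 (Sat); 29 July 1908 (Wed); 1 August 1908 (Sat); 17 August 1908 (Mon); 28 August 1908 (Fri).
5 of the 8 holidays fall on weekdays; the rest are weekends and were already excluded.
Business days: 181 − 5 = 176.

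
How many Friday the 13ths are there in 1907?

The 13th falls on a Friday when the month's 13th has weekday Fri.
Jan 13 is Sun; Feb 13 is Wed; Mar 13 is Wed; Apr 13 is Sat; May 13 is Mon; Jun 13 is Thu; Jul 13 is Sat; Aug 13 is Tue; Sep 13 is Fri ✓; Oct 13 is Sun; Nov 13 is Wed; Dec 13 is Fri ✓.
Friday the 13ths: Sep, Dec.

2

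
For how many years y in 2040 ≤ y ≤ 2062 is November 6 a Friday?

3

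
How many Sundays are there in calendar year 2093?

52

Jan 1, 2093 is a Thursday.
From Jan 1, 2093 to Dec 31, 2093 is 365 days inclusive.
365 = 7 × 52 + 1, so there are 52 full weeks plus 1 extra day.
Each full week contributes one Sunday: 52 so far.
The 1 extra day is Thursday — none qualify.
Total: 52 + 0 = 52.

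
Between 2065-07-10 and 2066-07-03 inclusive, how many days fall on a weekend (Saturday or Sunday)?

2065-07-10 is a Friday.
That's 359 days from start to end, counting both.
359 = 7 × 51 + 2, so there are 51 full weeks plus 2 extra days.
Each full week contributes 2 weekend days (Sat, Sun): 51 × 2 = 102.
The 2 extra days are Fri, Sat — 1 of them qualifies.
Total: 102 + 1 = 103.

103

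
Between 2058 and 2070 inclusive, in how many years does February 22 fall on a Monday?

Day of week of February 22 in each year:
2058: Fri, 2059: Sat, 2060: Sun, 2061: Tue, 2062: Wed, 2063: Thu, 2064: Fri, 2065: Sun, 2066: Mon ✓, 2067: Tue, 2068: Wed, 2069: Fri, 2070: Sat
Mondays: 2066.

1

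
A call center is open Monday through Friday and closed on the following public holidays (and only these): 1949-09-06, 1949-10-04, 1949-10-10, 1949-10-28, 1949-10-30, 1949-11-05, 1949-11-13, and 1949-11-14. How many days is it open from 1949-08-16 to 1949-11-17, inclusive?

63 business days

1949-08-16 is a Tuesday.
That's 94 days from start to end, counting both.
94 = 7 × 13 + 3, so there are 13 full weeks plus 3 extra days.
Each full week contributes 5 weekdays (Mon–Fri): 13 × 5 = 65.
The 3 extra days are Tuesday, Wednesday, Thursday — 3 of them qualify.
Total: 65 + 3 = 68.
Holidays: 1949-09-06 (Tue); 1949-10-04 (Tue); 1949-10-10 (Mon); 1949-10-28 (Fri); 1949-10-30 (Sun); 1949-11-05 (Sat); 1949-11-13 (Sun); 1949-11-14 (Mon).
5 of the 8 holidays fall on weekdays; the rest are weekends and were already excluded.
Business days: 68 − 5 = 63.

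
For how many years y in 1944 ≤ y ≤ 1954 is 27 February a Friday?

Day of week of February 27 in each year:
1944: Sun, 1945: Tue, 1946: Wed, 1947: Thu, 1948: Fri ✓, 1949: Sun, 1950: Mon, 1951: Tue, 1952: Wed, 1953: Fri ✓, 1954: Sat
Fridays: 1948, 1953.

2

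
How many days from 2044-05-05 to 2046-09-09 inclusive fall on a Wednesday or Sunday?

2044-05-05 is a Thursday.
The range spans 858 days (inclusive of both endpoints).
858 = 7 × 122 + 4, so there are 122 full weeks plus 4 extra days.
Each full week contributes 2 days from the set (Wed, Sun): 122 × 2 = 244.
The 4 extra days are Thu, Fri, Sat, Sun — 1 of them qualifies.
Total: 244 + 1 = 245.

245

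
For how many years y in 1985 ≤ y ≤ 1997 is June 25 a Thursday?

Day of week of June 25 in each year:
1985: Tue, 1986: Wed, 1987: Thu ✓, 1988: Sat, 1989: Sun, 1990: Mon, 1991: Tue, 1992: Thu ✓, 1993: Fri, 1994: Sat, 1995: Sun, 1996: Tue, 1997: Wed
Thursdays: 1987, 1992.

2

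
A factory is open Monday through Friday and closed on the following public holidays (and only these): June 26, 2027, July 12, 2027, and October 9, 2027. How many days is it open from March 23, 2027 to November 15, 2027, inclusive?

169

March 23, 2027 is a Tuesday.
From March 23, 2027 to November 15, 2027 is 238 days inclusive.
238 = 7 × 34, so the span is exactly 34 full weeks.
Each full week contributes 5 weekdays (Mon–Fri): 34 × 5 = 170.
Total: 170.
Holidays: June 26, 2027 (Sat); July 12, 2027 (Mon); October 9, 2027 (Sat).
1 of the 3 holidays fall on weekdays; the rest are weekends and were already excluded.
Business days: 170 − 1 = 169.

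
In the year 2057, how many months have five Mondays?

5

A month has five Mondays exactly when Monday falls within its first (length − 28) days.
Jan: 31 days, starts Mon → 5 of Mon, Tue, Wed ✓
Feb: 28 days, starts Thu → 5 of (none)
Mar: 31 days, starts Thu → 5 of Thu, Fri, Sat
Apr: 30 days, starts Sun → 5 of Sun, Mon ✓
May: 31 days, starts Tue → 5 of Tue, Wed, Thu
Jun: 30 days, starts Fri → 5 of Fri, Sat
Jul: 31 days, starts Sun → 5 of Sun, Mon, Tue ✓
Aug: 31 days, starts Wed → 5 of Wed, Thu, Fri
Sep: 30 days, starts Sat → 5 of Sat, Sun
Oct: 31 days, starts Mon → 5 of Mon, Tue, Wed ✓
Nov: 30 days, starts Thu → 5 of Thu, Fri
Dec: 31 days, starts Sat → 5 of Sat, Sun, Mon ✓
Months with five Mondays: Jan, Apr, Jul, Oct, Dec.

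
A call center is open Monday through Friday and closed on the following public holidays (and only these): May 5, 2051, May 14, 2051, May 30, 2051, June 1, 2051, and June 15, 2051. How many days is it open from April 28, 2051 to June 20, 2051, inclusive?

April 28, 2051 is a Friday.
From April 28, 2051 to June 20, 2051 is 54 days inclusive.
54 = 7 × 7 + 5, so there are 7 full weeks plus 5 extra days.
Each full week contributes 5 weekdays (Mon–Fri): 7 × 5 = 35.
The 5 extra days are Friday, Saturday, Sunday, Monday, Tuesday — 3 of them qualify.
Total: 35 + 3 = 38.
Holidays: May 5, 2051 (Fri); May 14, 2051 (Sun); May 30, 2051 (Tue); June 1, 2051 (Thu); June 15, 2051 (Thu).
4 of the 5 holidays fall on weekdays; the rest are weekends and were already excluded.
Business days: 38 − 4 = 34.

34 working days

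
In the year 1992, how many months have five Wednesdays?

A month has five Wednesdays exactly when Wednesday falls within its first (length − 28) days.
Jan: 31 days, starts Wed → 5 of Wed, Thu, Fri ✓
Feb: 29 days, starts Sat → 5 of Sat
Mar: 31 days, starts Sun → 5 of Sun, Mon, Tue
Apr: 30 days, starts Wed → 5 of Wed, Thu ✓
May: 31 days, starts Fri → 5 of Fri, Sat, Sun
Jun: 30 days, starts Mon → 5 of Mon, Tue
Jul: 31 days, starts Wed → 5 of Wed, Thu, Fri ✓
Aug: 31 days, starts Sat → 5 of Sat, Sun, Mon
Sep: 30 days, starts Tue → 5 of Tue, Wed ✓
Oct: 31 days, starts Thu → 5 of Thu, Fri, Sat
Nov: 30 days, starts Sun → 5 of Sun, Mon
Dec: 31 days, starts Tue → 5 of Tue, Wed, Thu ✓
Months with five Wednesdays: Jan, Apr, Jul, Sep, Dec.

5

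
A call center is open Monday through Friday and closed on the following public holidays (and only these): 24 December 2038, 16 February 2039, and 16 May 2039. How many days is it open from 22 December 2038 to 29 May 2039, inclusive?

22 December 2038 is a Wednesday.
The range spans 159 days (inclusive of both endpoints).
159 = 7 × 22 + 5, so there are 22 full weeks plus 5 extra days.
Each full week contributes 5 weekdays (Mon–Fri): 22 × 5 = 110.
The 5 extra days are Wednesday, Thursday, Friday, Saturday, Sunday — 3 of them qualify.
Total: 110 + 3 = 113.
Holidays: 24 December 2038 (Fri); 16 February 2039 (Wed); 16 May 2039 (Mon).
All 3 holidays fall on weekdays, so subtract 3.
Business days: 113 − 3 = 110.

110 business days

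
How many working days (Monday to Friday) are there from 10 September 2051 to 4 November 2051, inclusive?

40

10 September 2051 is a Sunday.
From 10 September 2051 to 4 November 2051 is 56 days inclusive.
56 = 7 × 8, so the span is exactly 8 full weeks.
Each full week contributes 5 weekdays (Mon–Fri): 8 × 5 = 40.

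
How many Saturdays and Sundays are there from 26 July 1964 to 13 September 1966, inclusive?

26 July 1964 is a Sunday.
From 26 July 1964 to 13 September 1966 is 780 days inclusive.
780 = 7 × 111 + 3, so there are 111 full weeks plus 3 extra days.
Each full week contributes 2 weekend days (Sat, Sun): 111 × 2 = 222.
The 3 extra days are Sunday, Monday, Tuesday — 1 of them qualifies.
Total: 222 + 1 = 223.

223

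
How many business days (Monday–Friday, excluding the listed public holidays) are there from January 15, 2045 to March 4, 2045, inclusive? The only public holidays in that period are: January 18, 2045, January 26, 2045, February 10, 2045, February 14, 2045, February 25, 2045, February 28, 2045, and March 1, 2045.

29

January 15, 2045 is a Sunday.
The range spans 49 days (inclusive of both endpoints).
49 = 7 × 7, so the span is exactly 7 full weeks.
Each full week contributes 5 weekdays (Mon–Fri): 7 × 5 = 35.
Total: 35.
Holidays: January 18, 2045 (Wed); January 26, 2045 (Thu); February 10, 2045 (Fri); February 14, 2045 (Tue); February 25, 2045 (Sat); February 28, 2045 (Tue); March 1, 2045 (Wed).
6 of the 7 holidays fall on weekdays; the rest are weekends and were already excluded.
Business days: 35 − 6 = 29.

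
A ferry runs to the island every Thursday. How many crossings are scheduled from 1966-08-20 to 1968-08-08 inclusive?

103

1966-08-20 is a Saturday.
The range spans 720 days (inclusive of both endpoints).
720 = 7 × 102 + 6, so there are 102 full weeks plus 6 extra days.
Each full week contributes one Thursday: 102 so far.
The 6 extra days are Saturday, Sunday, Monday, Tuesday, Wednesday, Thursday — 1 of them qualifies.
Total: 102 + 1 = 103.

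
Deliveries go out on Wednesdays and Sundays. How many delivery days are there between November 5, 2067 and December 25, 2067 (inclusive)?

November 5, 2067 is a Saturday.
The range spans 51 days (inclusive of both endpoints).
51 = 7 × 7 + 2, so there are 7 full weeks plus 2 extra days.
Each full week contributes 2 days from the set (Wed, Sun): 7 × 2 = 14.
The 2 extra days are Sat, Sun — 1 of them qualifies.
Total: 14 + 1 = 15.

15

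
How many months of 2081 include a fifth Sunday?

4

A month has five Sundays exactly when Sunday falls within its first (length − 28) days.
Jan: 31 days, starts Wed → 5 of Wed, Thu, Fri
Feb: 28 days, starts Sat → 5 of (none)
Mar: 31 days, starts Sat → 5 of Sat, Sun, Mon ✓
Apr: 30 days, starts Tue → 5 of Tue, Wed
May: 31 days, starts Thu → 5 of Thu, Fri, Sat
Jun: 30 days, starts Sun → 5 of Sun, Mon ✓
Jul: 31 days, starts Tue → 5 of Tue, Wed, Thu
Aug: 31 days, starts Fri → 5 of Fri, Sat, Sun ✓
Sep: 30 days, starts Mon → 5 of Mon, Tue
Oct: 31 days, starts Wed → 5 of Wed, Thu, Fri
Nov: 30 days, starts Sat → 5 of Sat, Sun ✓
Dec: 31 days, starts Mon → 5 of Mon, Tue, Wed
Months with five Sundays: Mar, Jun, Aug, Nov.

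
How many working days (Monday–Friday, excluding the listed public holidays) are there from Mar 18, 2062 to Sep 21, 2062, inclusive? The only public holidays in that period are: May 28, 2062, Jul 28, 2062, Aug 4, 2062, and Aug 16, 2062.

Mar 18, 2062 is a Saturday.
The range spans 188 days (inclusive of both endpoints).
188 = 7 × 26 + 6, so there are 26 full weeks plus 6 extra days.
Each full week contributes 5 weekdays (Mon–Fri): 26 × 5 = 130.
The 6 extra days are Saturday, Sunday, Monday, Tuesday, Wednesday, Thursday — 4 of them qualify.
Total: 130 + 4 = 134.
Holidays: May 28, 2062 (Sun); Jul 28, 2062 (Fri); Aug 4, 2062 (Fri); Aug 16, 2062 (Wed).
3 of the 4 holidays fall on weekdays; the rest are weekends and were already excluded.
Business days: 134 − 3 = 131.

131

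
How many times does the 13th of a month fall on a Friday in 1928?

The 13th falls on a Friday when the month's 13th has weekday Fri.
Jan 13 is Fri ✓; Feb 13 is Mon; Mar 13 is Tue; Apr 13 is Fri ✓; May 13 is Sun; Jun 13 is Wed; Jul 13 is Fri ✓; Aug 13 is Mon; Sep 13 is Thu; Oct 13 is Sat; Nov 13 is Tue; Dec 13 is Thu.
Friday the 13ths: Jan, Apr, Jul.

3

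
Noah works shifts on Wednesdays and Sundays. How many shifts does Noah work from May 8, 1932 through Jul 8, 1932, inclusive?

18

May 8, 1932 is a Sunday.
From May 8, 1932 to Jul 8, 1932 is 62 days inclusive.
62 = 7 × 8 + 6, so there are 8 full weeks plus 6 extra days.
Each full week contributes 2 days from the set (Wed, Sun): 8 × 2 = 16.
The 6 extra days are Sunday, Monday, Tuesday, Wednesday, Thursday, Friday — 2 of them qualify.
Total: 16 + 2 = 18.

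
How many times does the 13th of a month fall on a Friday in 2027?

1

The 13th falls on a Friday when the month's 13th has weekday Fri.
Jan 13 is Wed; Feb 13 is Sat; Mar 13 is Sat; Apr 13 is Tue; May 13 is Thu; Jun 13 is Sun; Jul 13 is Tue; Aug 13 is Fri ✓; Sep 13 is Mon; Oct 13 is Wed; Nov 13 is Sat; Dec 13 is Mon.
Friday the 13ths: Aug.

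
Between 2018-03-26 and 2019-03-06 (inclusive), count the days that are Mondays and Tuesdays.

2018-03-26 is a Monday.
The range spans 346 days (inclusive of both endpoints).
346 = 7 × 49 + 3, so there are 49 full weeks plus 3 extra days.
Each full week contributes 2 days from the set (Mon, Tue): 49 × 2 = 98.
The 3 extra days are Monday, Tuesday, Wednesday — 2 of them qualify.
Total: 98 + 2 = 100.

100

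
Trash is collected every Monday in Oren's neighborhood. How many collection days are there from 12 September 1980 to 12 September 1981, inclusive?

52 Mondays

12 September 1980 is a Friday.
That's 366 days from start to end, counting both.
366 = 7 × 52 + 2, so there are 52 full weeks plus 2 extra days.
Each full week contributes one Monday: 52 so far.
The 2 extra days are Friday, Saturday — none qualify.
Total: 52 + 0 = 52.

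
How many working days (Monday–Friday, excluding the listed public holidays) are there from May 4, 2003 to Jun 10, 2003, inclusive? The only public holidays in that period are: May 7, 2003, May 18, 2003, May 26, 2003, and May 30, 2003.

May 4, 2003 is a Sunday.
The range spans 38 days (inclusive of both endpoints).
38 = 7 × 5 + 3, so there are 5 full weeks plus 3 extra days.
Each full week contributes 5 weekdays (Mon–Fri): 5 × 5 = 25.
The 3 extra days are Sunday, Monday, Tuesday — 2 of them qualify.
Total: 25 + 2 = 27.
Holidays: May 7, 2003 (Wed); May 18, 2003 (Sun); May 26, 2003 (Mon); May 30, 2003 (Fri).
3 of the 4 holidays fall on weekdays; the rest are weekends and were already excluded.
Business days: 27 − 3 = 24.

24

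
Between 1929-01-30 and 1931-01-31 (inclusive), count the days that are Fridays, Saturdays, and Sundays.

314

1929-01-30 is a Wednesday.
That's 732 days from start to end, counting both.
732 = 7 × 104 + 4, so there are 104 full weeks plus 4 extra days.
Each full week contributes 3 days from the set (Fri, Sat, Sun): 104 × 3 = 312.
The 4 extra days are Wed, Thu, Fri, Sat — 2 of them qualify.
Total: 312 + 2 = 314.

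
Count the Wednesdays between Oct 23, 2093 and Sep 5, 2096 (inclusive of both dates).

150 Wednesdays

Oct 23, 2093 is a Friday.
That's 1049 days from start to end, counting both.
1049 = 7 × 149 + 6, so there are 149 full weeks plus 6 extra days.
Each full week contributes one Wednesday: 149 so far.
The 6 extra days are Friday, Saturday, Sunday, Monday, Tuesday, Wednesday — 1 of them qualifies.
Total: 149 + 1 = 150.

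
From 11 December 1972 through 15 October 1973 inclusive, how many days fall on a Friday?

44 Fridays

11 December 1972 is a Monday.
That's 309 days from start to end, counting both.
309 = 7 × 44 + 1, so there are 44 full weeks plus 1 extra day.
Each full week contributes one Friday: 44 so far.
The 1 extra day is Mon — none qualify.
Total: 44 + 0 = 44.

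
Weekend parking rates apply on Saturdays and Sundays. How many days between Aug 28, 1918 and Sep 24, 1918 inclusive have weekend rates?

8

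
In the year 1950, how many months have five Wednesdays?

A month has five Wednesdays exactly when Wednesday falls within its first (length − 28) days.
Jan: 31 days, starts Sun → 5 of Sun, Mon, Tue
Feb: 28 days, starts Wed → 5 of (none)
Mar: 31 days, starts Wed → 5 of Wed, Thu, Fri ✓
Apr: 30 days, starts Sat → 5 of Sat, Sun
May: 31 days, starts Mon → 5 of Mon, Tue, Wed ✓
Jun: 30 days, starts Thu → 5 of Thu, Fri
Jul: 31 days, starts Sat → 5 of Sat, Sun, Mon
Aug: 31 days, starts Tue → 5 of Tue, Wed, Thu ✓
Sep: 30 days, starts Fri → 5 of Fri, Sat
Oct: 31 days, starts Sun → 5 of Sun, Mon, Tue
Nov: 30 days, starts Wed → 5 of Wed, Thu ✓
Dec: 31 days, starts Fri → 5 of Fri, Sat, Sun
Months with five Wednesdays: Mar, May, Aug, Nov.

4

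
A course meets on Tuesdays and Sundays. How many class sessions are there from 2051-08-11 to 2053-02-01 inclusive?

154

2051-08-11 is a Friday.
From 2051-08-11 to 2053-02-01 is 541 days inclusive.
541 = 7 × 77 + 2, so there are 77 full weeks plus 2 extra days.
Each full week contributes 2 days from the set (Tue, Sun): 77 × 2 = 154.
The 2 extra days are Friday, Saturday — none qualify.
Total: 154 + 0 = 154.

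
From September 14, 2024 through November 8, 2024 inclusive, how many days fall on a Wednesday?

September 14, 2024 is a Saturday.
The range spans 56 days (inclusive of both endpoints).
56 = 7 × 8, so the span is exactly 8 full weeks.
Each full week contributes one Wednesday: 8 so far.
Total: 8.

8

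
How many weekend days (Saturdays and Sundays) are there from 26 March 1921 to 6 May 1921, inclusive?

12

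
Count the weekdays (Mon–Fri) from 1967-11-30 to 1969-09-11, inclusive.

1967-11-30 is a Thursday.
The range spans 652 days (inclusive of both endpoints).
652 = 7 × 93 + 1, so there are 93 full weeks plus 1 extra day.
Each full week contributes 5 weekdays (Mon–Fri): 93 × 5 = 465.
The 1 extra day is Thursday — 1 of them qualifies.
Total: 465 + 1 = 466.

466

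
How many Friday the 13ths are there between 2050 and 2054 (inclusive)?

9

Friday-the-13ths by year:
2050: May
2051: Jan, Oct
2052: Sep, Dec
2053: Jun
2054: Feb, Mar, Nov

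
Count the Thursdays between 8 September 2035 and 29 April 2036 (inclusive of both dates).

33 Thursdays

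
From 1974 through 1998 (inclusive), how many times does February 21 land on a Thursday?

Day of week of February 21 in each year:
1974: Thu ✓, 1975: Fri, 1976: Sat, 1977: Mon, 1978: Tue, 1979: Wed, 1980: Thu ✓, 1981: Sat, 1982: Sun, 1983: Mon, 1984: Tue, 1985: Thu ✓, 1986: Fri, 1987: Sat, 1988: Sun, 1989: Tue, 1990: Wed, 1991: Thu ✓, 1992: Fri, 1993: Sun, 1994: Mon, 1995: Tue, 1996: Wed, 1997: Fri, 1998: Sat
Thursdays: 1974, 1980, 1985, 1991.

4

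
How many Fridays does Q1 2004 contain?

1 January 2004 is a Thursday.
The range spans 91 days (inclusive of both endpoints).
91 = 7 × 13, so the span is exactly 13 full weeks.
Each full week contributes one Friday: 13 so far.
Total: 13.

13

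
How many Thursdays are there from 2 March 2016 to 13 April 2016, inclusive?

2 March 2016 is a Wednesday.
The range spans 43 days (inclusive of both endpoints).
43 = 7 × 6 + 1, so there are 6 full weeks plus 1 extra day.
Each full week contributes one Thursday: 6 so far.
The 1 extra day is Wednesday — none qualify.
Total: 6 + 0 = 6.

6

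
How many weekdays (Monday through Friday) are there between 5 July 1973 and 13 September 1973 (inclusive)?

51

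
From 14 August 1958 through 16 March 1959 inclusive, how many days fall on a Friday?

31

14 August 1958 is a Thursday.
That's 215 days from start to end, counting both.
215 = 7 × 30 + 5, so there are 30 full weeks plus 5 extra days.
Each full week contributes one Friday: 30 so far.
The 5 extra days are Thursday, Friday, Saturday, Sunday, Monday — 1 of them qualifies.
Total: 30 + 1 = 31.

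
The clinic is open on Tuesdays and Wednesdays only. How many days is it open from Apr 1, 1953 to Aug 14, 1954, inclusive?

143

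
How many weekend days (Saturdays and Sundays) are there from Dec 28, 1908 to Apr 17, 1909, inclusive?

31

Dec 28, 1908 is a Monday.
The range spans 111 days (inclusive of both endpoints).
111 = 7 × 15 + 6, so there are 15 full weeks plus 6 extra days.
Each full week contributes 2 weekend days (Sat, Sun): 15 × 2 = 30.
The 6 extra days are Monday, Tuesday, Wednesday, Thursday, Friday, Saturday — 1 of them qualifies.
Total: 30 + 1 = 31.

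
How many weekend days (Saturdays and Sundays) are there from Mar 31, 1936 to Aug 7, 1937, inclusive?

Mar 31, 1936 is a Tuesday.
The range spans 495 days (inclusive of both endpoints).
495 = 7 × 70 + 5, so there are 70 full weeks plus 5 extra days.
Each full week contributes 2 weekend days (Sat, Sun): 70 × 2 = 140.
The 5 extra days are Tue, Wed, Thu, Fri, Sat — 1 of them qualifies.
Total: 140 + 1 = 141.

141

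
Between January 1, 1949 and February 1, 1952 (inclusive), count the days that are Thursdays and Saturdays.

January 1, 1949 is a Saturday.
From January 1, 1949 to February 1, 1952 is 1127 days inclusive.
1127 = 7 × 161, so the span is exactly 161 full weeks.
Each full week contributes 2 days from the set (Thu, Sat): 161 × 2 = 322.

322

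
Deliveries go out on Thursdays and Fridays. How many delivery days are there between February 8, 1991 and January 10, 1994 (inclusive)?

305

February 8, 1991 is a Friday.
That's 1068 days from start to end, counting both.
1068 = 7 × 152 + 4, so there are 152 full weeks plus 4 extra days.
Each full week contributes 2 days from the set (Thu, Fri): 152 × 2 = 304.
The 4 extra days are Fri, Sat, Sun, Mon — 1 of them qualifies.
Total: 304 + 1 = 305.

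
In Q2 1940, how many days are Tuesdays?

1 April 1940 is a Monday.
The range spans 91 days (inclusive of both endpoints).
91 = 7 × 13, so the span is exactly 13 full weeks.
Each full week contributes one Tuesday: 13 so far.

13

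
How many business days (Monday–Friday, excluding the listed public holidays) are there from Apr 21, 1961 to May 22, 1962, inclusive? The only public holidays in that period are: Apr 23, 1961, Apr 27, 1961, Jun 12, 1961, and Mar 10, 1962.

Apr 21, 1961 is a Friday.
The range spans 397 days (inclusive of both endpoints).
397 = 7 × 56 + 5, so there are 56 full weeks plus 5 extra days.
Each full week contributes 5 weekdays (Mon–Fri): 56 × 5 = 280.
The 5 extra days are Fri, Sat, Sun, Mon, Tue — 3 of them qualify.
Total: 280 + 3 = 283.
Holidays: Apr 23, 1961 (Sun); Apr 27, 1961 (Thu); Jun 12, 1961 (Mon); Mar 10, 1962 (Sat).
2 of the 4 holidays fall on weekdays; the rest are weekends and were already excluded.
Business days: 283 − 2 = 281.

281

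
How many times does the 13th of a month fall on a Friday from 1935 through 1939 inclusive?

8

Friday-the-13ths by year:
1935: Sep, Dec
1936: Mar, Nov
1937: Aug
1938: May
1939: Jan, Oct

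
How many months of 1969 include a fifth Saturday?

A month has five Saturdays exactly when Saturday falls within its first (length − 28) days.
Jan: 31 days, starts Wed → 5 of Wed, Thu, Fri
Feb: 28 days, starts Sat → 5 of (none)
Mar: 31 days, starts Sat → 5 of Sat, Sun, Mon ✓
Apr: 30 days, starts Tue → 5 of Tue, Wed
May: 31 days, starts Thu → 5 of Thu, Fri, Sat ✓
Jun: 30 days, starts Sun → 5 of Sun, Mon
Jul: 31 days, starts Tue → 5 of Tue, Wed, Thu
Aug: 31 days, starts Fri → 5 of Fri, Sat, Sun ✓
Sep: 30 days, starts Mon → 5 of Mon, Tue
Oct: 31 days, starts Wed → 5 of Wed, Thu, Fri
Nov: 30 days, starts Sat → 5 of Sat, Sun ✓
Dec: 31 days, starts Mon → 5 of Mon, Tue, Wed
Months with five Saturdays: Mar, May, Aug, Nov.

4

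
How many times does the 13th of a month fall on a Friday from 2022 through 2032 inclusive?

18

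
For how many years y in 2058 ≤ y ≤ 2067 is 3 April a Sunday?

2

Day of week of April 3 in each year:
2058: Wed, 2059: Thu, 2060: Sat, 2061: Sun ✓, 2062: Mon, 2063: Tue, 2064: Thu, 2065: Fri, 2066: Sat, 2067: Sun ✓
Sundays: 2061, 2067.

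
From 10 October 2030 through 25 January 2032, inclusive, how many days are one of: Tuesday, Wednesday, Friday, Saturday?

10 October 2030 is a Thursday.
The range spans 473 days (inclusive of both endpoints).
473 = 7 × 67 + 4, so there are 67 full weeks plus 4 extra days.
Each full week contributes 4 days from the set (Tue, Wed, Fri, Sat): 67 × 4 = 268.
The 4 extra days are Thursday, Friday, Saturday, Sunday — 2 of them qualify.
Total: 268 + 2 = 270.

270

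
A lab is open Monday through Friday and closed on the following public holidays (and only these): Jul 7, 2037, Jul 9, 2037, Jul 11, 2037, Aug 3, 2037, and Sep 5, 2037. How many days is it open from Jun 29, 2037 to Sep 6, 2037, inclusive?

Jun 29, 2037 is a Monday.
That's 70 days from start to end, counting both.
70 = 7 × 10, so the span is exactly 10 full weeks.
Each full week contributes 5 weekdays (Mon–Fri): 10 × 5 = 50.
Total: 50.
Holidays: Jul 7, 2037 (Tue); Jul 9, 2037 (Thu); Jul 11, 2037 (Sat); Aug 3, 2037 (Mon); Sep 5, 2037 (Sat).
3 of the 5 holidays fall on weekdays; the rest are weekends and were already excluded.
Business days: 50 − 3 = 47.

47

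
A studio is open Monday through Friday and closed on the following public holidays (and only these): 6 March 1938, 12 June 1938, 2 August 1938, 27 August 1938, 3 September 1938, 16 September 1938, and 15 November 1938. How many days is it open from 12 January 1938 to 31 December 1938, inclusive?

250

12 January 1938 is a Wednesday.
The range spans 354 days (inclusive of both endpoints).
354 = 7 × 50 + 4, so there are 50 full weeks plus 4 extra days.
Each full week contributes 5 weekdays (Mon–Fri): 50 × 5 = 250.
The 4 extra days are Wednesday, Thursday, Friday, Saturday — 3 of them qualify.
Total: 250 + 3 = 253.
Holidays: 6 March 1938 (Sun); 12 June 1938 (Sun); 2 August 1938 (Tue); 27 August 1938 (Sat); 3 September 1938 (Sat); 16 September 1938 (Fri); 15 November 1938 (Tue).
3 of the 7 holidays fall on weekdays; the rest are weekends and were already excluded.
Business days: 253 − 3 = 250.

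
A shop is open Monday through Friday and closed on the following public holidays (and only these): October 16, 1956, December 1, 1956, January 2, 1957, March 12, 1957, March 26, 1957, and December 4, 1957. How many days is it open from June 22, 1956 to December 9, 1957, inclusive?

June 22, 1956 is a Friday.
That's 536 days from start to end, counting both.
536 = 7 × 76 + 4, so there are 76 full weeks plus 4 extra days.
Each full week contributes 5 weekdays (Mon–Fri): 76 × 5 = 380.
The 4 extra days are Friday, Saturday, Sunday, Monday — 2 of them qualify.
Total: 380 + 2 = 382.
Holidays: October 16, 1956 (Tue); December 1, 1956 (Sat); January 2, 1957 (Wed); March 12, 1957 (Tue); March 26, 1957 (Tue); December 4, 1957 (Wed).
5 of the 6 holidays fall on weekdays; the rest are weekends and were already excluded.
Business days: 382 − 5 = 377.

377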